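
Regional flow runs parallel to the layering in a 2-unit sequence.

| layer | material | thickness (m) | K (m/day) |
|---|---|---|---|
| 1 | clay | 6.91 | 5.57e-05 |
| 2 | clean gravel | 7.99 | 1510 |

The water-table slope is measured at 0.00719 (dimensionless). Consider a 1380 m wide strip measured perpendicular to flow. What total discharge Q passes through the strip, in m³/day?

120000

Flow is parallel to layering, so each bed carries its own Darcy discharge and the transmissivities add.
Σ(K_i·b_i) = 5.57e-05×6.91 + 1510×7.99 = 12065 m²/day.
Hydraulic gradient i = 0.00719.
Q = Σ(K_i·b_i) · W · i = 12065 × 1380 × 0.007190 = 1.197e+05 m³/day.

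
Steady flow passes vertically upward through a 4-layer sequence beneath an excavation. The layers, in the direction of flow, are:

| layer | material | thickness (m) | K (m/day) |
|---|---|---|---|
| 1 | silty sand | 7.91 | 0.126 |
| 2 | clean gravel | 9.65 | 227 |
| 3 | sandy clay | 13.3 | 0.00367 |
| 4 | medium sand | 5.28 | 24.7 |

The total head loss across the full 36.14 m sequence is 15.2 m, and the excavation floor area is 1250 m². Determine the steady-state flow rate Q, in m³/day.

5.15

Flow is perpendicular to layering, so the layers act in series and the equivalent K is the thickness-weighted harmonic mean.
Total thickness L = 7.91 + 9.65 + 13.3 + 5.28 = 36.14 m.
Σ(b_i/K_i) = 7.91/0.126 + 9.65/227 + 13.3/0.00367 + 5.28/24.7 = 3687 d.
K_eq = L / Σ(b_i/K_i) = 36.14 / 3687 = 0.009802 m/day.
Q = K_eq · A · (Δh/L) = 0.009802 × 1250 × (15.2/36.14) = 5.153 m³/day.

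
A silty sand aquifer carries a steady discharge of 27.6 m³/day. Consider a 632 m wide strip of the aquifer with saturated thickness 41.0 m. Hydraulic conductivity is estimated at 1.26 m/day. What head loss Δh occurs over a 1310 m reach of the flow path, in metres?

Cross-sectional area A = 632 × 41.0 = 25912 m².
From Q = K·A·i, i = Q / (K·A) = 27.6 / (1.260 × 25912) = 0.0008454.
Head loss Δh = i · L = 0.0008454 × 1310 = 1.107 m.

1.11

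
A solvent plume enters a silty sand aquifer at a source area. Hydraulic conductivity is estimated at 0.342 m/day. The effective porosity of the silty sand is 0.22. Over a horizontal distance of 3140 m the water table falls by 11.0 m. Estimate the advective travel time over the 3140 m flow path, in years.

1580

Hydraulic gradient i = Δh / L = 11.0 / 3140 = 0.003503.
Darcy flux q = K · i = 0.3420 × 0.003503 = 0.001198 m/day.
Seepage velocity v = q / n_e = 0.001198 / 0.22 = 0.005446 m/day.
Travel time t = L / v = 3140 / 0.005446 = 5.766e+05 days = 1579 years.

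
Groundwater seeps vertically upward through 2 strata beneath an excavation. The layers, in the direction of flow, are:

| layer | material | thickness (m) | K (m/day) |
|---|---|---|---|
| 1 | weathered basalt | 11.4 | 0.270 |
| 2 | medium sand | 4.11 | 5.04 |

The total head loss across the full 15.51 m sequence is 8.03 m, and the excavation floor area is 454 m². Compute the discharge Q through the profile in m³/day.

Flow is perpendicular to layering, so the layers act in series and the equivalent K is the thickness-weighted harmonic mean.
Total thickness L = 11.4 + 4.11 = 15.51 m.
Σ(b_i/K_i) = 11.4/0.270 + 4.11/5.04 = 43.04 d.
K_eq = L / Σ(b_i/K_i) = 15.51 / 43.04 = 0.3604 m/day.
Q = K_eq · A · (Δh/L) = 0.3604 × 454 × (8.03/15.51) = 84.71 m³/day.

84.7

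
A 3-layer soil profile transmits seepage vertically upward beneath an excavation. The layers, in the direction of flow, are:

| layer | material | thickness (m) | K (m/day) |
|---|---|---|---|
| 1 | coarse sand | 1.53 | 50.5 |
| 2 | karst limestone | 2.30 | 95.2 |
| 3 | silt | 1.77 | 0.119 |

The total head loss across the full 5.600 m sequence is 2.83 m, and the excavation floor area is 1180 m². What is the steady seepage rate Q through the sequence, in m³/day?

224

Flow is perpendicular to layering, so the layers act in series and the equivalent K is the thickness-weighted harmonic mean.
Total thickness L = 1.53 + 2.30 + 1.77 = 5.600 m.
Σ(b_i/K_i) = 1.53/50.5 + 2.30/95.2 + 1.77/0.119 = 14.93 d.
K_eq = L / Σ(b_i/K_i) = 5.600 / 14.93 = 0.3751 m/day.
Q = K_eq · A · (Δh/L) = 0.3751 × 1180 × (2.83/5.600) = 223.7 m³/day.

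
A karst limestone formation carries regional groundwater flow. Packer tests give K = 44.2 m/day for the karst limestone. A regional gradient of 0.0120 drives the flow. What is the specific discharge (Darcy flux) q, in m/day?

Hydraulic gradient i = 0.0120.
Specific discharge q = K · i = 44.20 × 0.01200 = 0.5304 m/day.

0.530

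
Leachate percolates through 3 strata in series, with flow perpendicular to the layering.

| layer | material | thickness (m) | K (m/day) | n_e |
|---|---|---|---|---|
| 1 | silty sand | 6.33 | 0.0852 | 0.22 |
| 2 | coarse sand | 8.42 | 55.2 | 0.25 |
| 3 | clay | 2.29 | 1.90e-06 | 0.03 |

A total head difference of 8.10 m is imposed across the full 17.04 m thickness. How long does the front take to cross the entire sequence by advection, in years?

With flow normal to the layers, continuity requires the same specific discharge q through every layer.
Σ(b_i/K_i) = 6.33/0.0852 + 8.42/55.2 + 2.29/1.90e-06 = 1.205e+06 d.
q = Δh / Σ(b_i/K_i) = 8.10 / 1.205e+06 = 6.720e-06 m/day.
In each layer the seepage velocity is v_i = q/n_i, so the layer transit time is t_i = b_i·n_i / q:
  layer 1 (silty sand): t_1 = 6.33 × 0.22 / 6.720e-06 = 2.072e+05 d
  layer 2 (coarse sand): t_2 = 8.42 × 0.25 / 6.720e-06 = 3.132e+05 d
  layer 3 (clay): t_3 = 2.29 × 0.03 / 6.720e-06 = 10223 d
Total t = Σ t_i = 5.307e+05 days = 1453 years.

1450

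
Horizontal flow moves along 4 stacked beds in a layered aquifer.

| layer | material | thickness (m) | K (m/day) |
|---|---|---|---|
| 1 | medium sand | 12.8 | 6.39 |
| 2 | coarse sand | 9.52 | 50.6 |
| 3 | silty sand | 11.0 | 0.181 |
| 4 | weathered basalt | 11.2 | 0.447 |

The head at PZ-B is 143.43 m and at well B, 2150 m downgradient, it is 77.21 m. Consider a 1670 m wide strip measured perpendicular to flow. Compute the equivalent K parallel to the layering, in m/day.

12.8

Flow is parallel to layering, so each bed carries its own Darcy discharge and the transmissivities add.
Σ(K_i·b_i) = 6.39×12.8 + 50.6×9.52 + 0.181×11.0 + 0.447×11.2 = 570.5 m²/day.
Total thickness b = 44.52 m, so K_eq = Σ(K_i·b_i)/b = 12.81 m/day.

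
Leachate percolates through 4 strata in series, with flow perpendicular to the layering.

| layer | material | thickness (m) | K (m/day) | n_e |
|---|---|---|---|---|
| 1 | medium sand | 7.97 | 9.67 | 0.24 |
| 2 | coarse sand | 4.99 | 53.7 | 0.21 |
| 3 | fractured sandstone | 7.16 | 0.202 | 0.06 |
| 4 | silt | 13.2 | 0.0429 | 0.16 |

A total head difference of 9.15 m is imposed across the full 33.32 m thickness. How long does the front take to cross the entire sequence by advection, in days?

207

With flow normal to the layers, continuity requires the same specific discharge q through every layer.
Σ(b_i/K_i) = 7.97/9.67 + 4.99/53.7 + 7.16/0.202 + 13.2/0.0429 = 344.1 d.
q = Δh / Σ(b_i/K_i) = 9.15 / 344.1 = 0.02659 m/day.
In each layer the seepage velocity is v_i = q/n_i, so the layer transit time is t_i = b_i·n_i / q:
  layer 1 (medium sand): t_1 = 7.97 × 0.24 / 0.02659 = 71.92 d
  layer 2 (coarse sand): t_2 = 4.99 × 0.21 / 0.02659 = 39.40 d
  layer 3 (fractured sandstone): t_3 = 7.16 × 0.06 / 0.02659 = 16.15 d
  layer 4 (silt): t_4 = 13.2 × 0.16 / 0.02659 = 79.41 d
Total t = Σ t_i = 206.9 days.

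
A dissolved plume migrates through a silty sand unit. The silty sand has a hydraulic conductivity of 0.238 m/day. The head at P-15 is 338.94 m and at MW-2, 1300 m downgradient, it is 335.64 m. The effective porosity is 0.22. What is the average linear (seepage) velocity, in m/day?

0.00275

Hydraulic gradient i = (338.94 − 335.64) / 1300 = 3.3 / 1300 = 0.002538.
Darcy flux q = K · i = 0.2380 × 0.002538 = 0.0006042 m/day.
Seepage velocity v = q / n_e = 0.0006042 / 0.22 = 0.002746 m/day.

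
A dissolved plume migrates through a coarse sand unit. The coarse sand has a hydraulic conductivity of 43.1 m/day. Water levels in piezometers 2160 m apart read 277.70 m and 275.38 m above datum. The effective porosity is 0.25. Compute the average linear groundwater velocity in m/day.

0.185

Hydraulic gradient i = (277.70 − 275.38) / 2160 = 2.32 / 2160 = 0.001074.
Darcy flux q = K · i = 43.10 × 0.001074 = 0.04629 m/day.
Seepage velocity v = q / n_e = 0.04629 / 0.25 = 0.1852 m/day.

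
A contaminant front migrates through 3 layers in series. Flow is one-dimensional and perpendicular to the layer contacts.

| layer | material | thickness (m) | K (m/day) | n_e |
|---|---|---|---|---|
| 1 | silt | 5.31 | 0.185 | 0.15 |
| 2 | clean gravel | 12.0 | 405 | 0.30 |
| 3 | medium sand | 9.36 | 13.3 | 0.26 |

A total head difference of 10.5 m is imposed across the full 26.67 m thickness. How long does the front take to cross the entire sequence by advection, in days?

19.1

With flow normal to the layers, continuity requires the same specific discharge q through every layer.
Σ(b_i/K_i) = 5.31/0.185 + 12.0/405 + 9.36/13.3 = 29.44 d.
q = Δh / Σ(b_i/K_i) = 10.5 / 29.44 = 0.3567 m/day.
In each layer the seepage velocity is v_i = q/n_i, so the layer transit time is t_i = b_i·n_i / q:
  layer 1 (silt): t_1 = 5.31 × 0.15 / 0.3567 = 2.233 d
  layer 2 (clean gravel): t_2 = 12.0 × 0.30 / 0.3567 = 10.09 d
  layer 3 (medium sand): t_3 = 9.36 × 0.26 / 0.3567 = 6.822 d
Total t = Σ t_i = 19.15 days.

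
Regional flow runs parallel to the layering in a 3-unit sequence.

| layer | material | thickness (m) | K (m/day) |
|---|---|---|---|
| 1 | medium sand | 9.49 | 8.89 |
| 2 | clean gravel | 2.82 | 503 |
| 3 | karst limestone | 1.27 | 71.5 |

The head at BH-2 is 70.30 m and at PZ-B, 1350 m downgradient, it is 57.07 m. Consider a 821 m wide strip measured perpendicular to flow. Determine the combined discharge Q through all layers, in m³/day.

12800

Flow is parallel to layering, so each bed carries its own Darcy discharge and the transmissivities add.
Σ(K_i·b_i) = 8.89×9.49 + 503×2.82 + 71.5×1.27 = 1594 m²/day.
Hydraulic gradient i = (70.30 − 57.07) / 1350 = 13.23 / 1350 = 0.009800.
Q = Σ(K_i·b_i) · W · i = 1594 × 821 × 0.009800 = 12822 m³/day.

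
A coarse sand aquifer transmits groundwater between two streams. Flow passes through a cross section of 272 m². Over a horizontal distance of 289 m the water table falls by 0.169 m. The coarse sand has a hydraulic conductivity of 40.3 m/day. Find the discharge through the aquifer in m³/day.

6.41

Hydraulic gradient i = Δh / L = 0.169 / 289 = 0.0005848.
Darcy's law: Q = K · A · i = 40.30 × 272.0 × 0.0005848 = 6.410 m³/day.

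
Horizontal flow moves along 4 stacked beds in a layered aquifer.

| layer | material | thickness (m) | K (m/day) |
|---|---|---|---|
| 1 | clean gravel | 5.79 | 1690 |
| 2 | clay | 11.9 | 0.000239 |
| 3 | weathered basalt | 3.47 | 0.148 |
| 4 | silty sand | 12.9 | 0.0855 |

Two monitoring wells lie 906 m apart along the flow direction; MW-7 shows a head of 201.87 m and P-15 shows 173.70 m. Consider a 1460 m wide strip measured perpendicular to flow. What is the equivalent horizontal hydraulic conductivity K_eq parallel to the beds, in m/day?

Flow is parallel to layering, so each bed carries its own Darcy discharge and the transmissivities add.
Σ(K_i·b_i) = 1690×5.79 + 0.000239×11.9 + 0.148×3.47 + 0.0855×12.9 = 9787 m²/day.
Total thickness b = 34.06 m, so K_eq = Σ(K_i·b_i)/b = 287.3 m/day.

287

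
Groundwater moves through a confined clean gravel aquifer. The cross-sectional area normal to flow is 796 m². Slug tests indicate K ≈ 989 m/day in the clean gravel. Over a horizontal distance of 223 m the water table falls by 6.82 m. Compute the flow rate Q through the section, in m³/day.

24100

Hydraulic gradient i = Δh / L = 6.82 / 223 = 0.03058.
Darcy's law: Q = K · A · i = 989.0 × 796.0 × 0.03058 = 24076 m³/day.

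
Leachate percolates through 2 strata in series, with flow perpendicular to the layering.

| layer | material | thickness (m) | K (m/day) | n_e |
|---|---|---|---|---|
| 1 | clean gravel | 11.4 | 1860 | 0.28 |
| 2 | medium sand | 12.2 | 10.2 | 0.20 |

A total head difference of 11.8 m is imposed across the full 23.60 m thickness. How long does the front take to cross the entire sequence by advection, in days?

With flow normal to the layers, continuity requires the same specific discharge q through every layer.
Σ(b_i/K_i) = 11.4/1860 + 12.2/10.2 = 1.202 d.
q = Δh / Σ(b_i/K_i) = 11.8 / 1.202 = 9.815 m/day.
In each layer the seepage velocity is v_i = q/n_i, so the layer transit time is t_i = b_i·n_i / q:
  layer 1 (clean gravel): t_1 = 11.4 × 0.28 / 9.815 = 0.3252 d
  layer 2 (medium sand): t_2 = 12.2 × 0.20 / 9.815 = 0.2486 d
Total t = Σ t_i = 0.5738 days.

0.574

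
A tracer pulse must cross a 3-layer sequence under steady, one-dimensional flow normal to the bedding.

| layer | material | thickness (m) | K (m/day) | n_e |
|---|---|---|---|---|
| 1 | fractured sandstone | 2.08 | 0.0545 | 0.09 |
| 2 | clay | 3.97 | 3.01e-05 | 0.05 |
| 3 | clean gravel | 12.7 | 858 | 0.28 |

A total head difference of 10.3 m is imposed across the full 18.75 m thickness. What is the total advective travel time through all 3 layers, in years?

138

With flow normal to the layers, continuity requires the same specific discharge q through every layer.
Σ(b_i/K_i) = 2.08/0.0545 + 3.97/3.01e-05 + 12.7/858 = 1.319e+05 d.
q = Δh / Σ(b_i/K_i) = 10.3 / 1.319e+05 = 7.807e-05 m/day.
In each layer the seepage velocity is v_i = q/n_i, so the layer transit time is t_i = b_i·n_i / q:
  layer 1 (fractured sandstone): t_1 = 2.08 × 0.09 / 7.807e-05 = 2398 d
  layer 2 (clay): t_2 = 3.97 × 0.05 / 7.807e-05 = 2543 d
  layer 3 (clean gravel): t_3 = 12.7 × 0.28 / 7.807e-05 = 45549 d
Total t = Σ t_i = 50489 days = 138.2 years.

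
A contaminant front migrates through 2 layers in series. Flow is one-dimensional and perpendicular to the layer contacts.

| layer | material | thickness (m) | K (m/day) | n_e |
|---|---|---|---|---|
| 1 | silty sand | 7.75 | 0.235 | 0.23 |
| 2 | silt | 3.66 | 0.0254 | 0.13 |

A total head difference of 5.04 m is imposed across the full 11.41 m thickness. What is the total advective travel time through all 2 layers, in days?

79.3

With flow normal to the layers, continuity requires the same specific discharge q through every layer.
Σ(b_i/K_i) = 7.75/0.235 + 3.66/0.0254 = 177.1 d.
q = Δh / Σ(b_i/K_i) = 5.04 / 177.1 = 0.02846 m/day.
In each layer the seepage velocity is v_i = q/n_i, so the layer transit time is t_i = b_i·n_i / q:
  layer 1 (silty sand): t_1 = 7.75 × 0.23 / 0.02846 = 62.63 d
  layer 2 (silt): t_2 = 3.66 × 0.13 / 0.02846 = 16.72 d
Total t = Σ t_i = 79.34 days.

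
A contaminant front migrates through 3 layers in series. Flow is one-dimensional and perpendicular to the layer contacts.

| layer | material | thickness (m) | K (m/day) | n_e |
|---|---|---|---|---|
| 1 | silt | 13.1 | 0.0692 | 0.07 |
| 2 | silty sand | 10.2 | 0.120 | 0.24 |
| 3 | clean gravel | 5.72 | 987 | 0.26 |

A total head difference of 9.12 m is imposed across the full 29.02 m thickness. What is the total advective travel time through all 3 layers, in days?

146

With flow normal to the layers, continuity requires the same specific discharge q through every layer.
Σ(b_i/K_i) = 13.1/0.0692 + 10.2/0.120 + 5.72/987 = 274.3 d.
q = Δh / Σ(b_i/K_i) = 9.12 / 274.3 = 0.03325 m/day.
In each layer the seepage velocity is v_i = q/n_i, so the layer transit time is t_i = b_i·n_i / q:
  layer 1 (silt): t_1 = 13.1 × 0.07 / 0.03325 = 27.58 d
  layer 2 (silty sand): t_2 = 10.2 × 0.24 / 0.03325 = 73.63 d
  layer 3 (clean gravel): t_3 = 5.72 × 0.26 / 0.03325 = 44.73 d
Total t = Σ t_i = 145.9 days.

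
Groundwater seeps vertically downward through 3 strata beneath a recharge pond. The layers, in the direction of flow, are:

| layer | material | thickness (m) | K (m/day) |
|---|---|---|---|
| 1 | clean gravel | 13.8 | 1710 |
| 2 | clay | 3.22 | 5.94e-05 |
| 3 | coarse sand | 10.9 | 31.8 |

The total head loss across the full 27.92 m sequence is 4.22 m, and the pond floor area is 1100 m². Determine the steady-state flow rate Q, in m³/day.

Flow is perpendicular to layering, so the layers act in series and the equivalent K is the thickness-weighted harmonic mean.
Total thickness L = 13.8 + 3.22 + 10.9 = 27.92 m.
Σ(b_i/K_i) = 13.8/1710 + 3.22/5.94e-05 + 10.9/31.8 = 54209 d.
K_eq = L / Σ(b_i/K_i) = 27.92 / 54209 = 0.0005150 m/day.
Q = K_eq · A · (Δh/L) = 0.0005150 × 1100 × (4.22/27.92) = 0.08563 m³/day.

0.0856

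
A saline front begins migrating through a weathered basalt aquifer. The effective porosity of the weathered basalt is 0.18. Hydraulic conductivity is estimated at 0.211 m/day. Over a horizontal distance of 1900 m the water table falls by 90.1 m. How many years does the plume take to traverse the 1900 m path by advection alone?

Hydraulic gradient i = Δh / L = 90.1 / 1900 = 0.04742.
Darcy flux q = K · i = 0.2110 × 0.04742 = 0.01001 m/day.
Seepage velocity v = q / n_e = 0.01001 / 0.18 = 0.05559 m/day.
Travel time t = L / v = 1900 / 0.05559 = 34180 days = 93.58 years.

93.6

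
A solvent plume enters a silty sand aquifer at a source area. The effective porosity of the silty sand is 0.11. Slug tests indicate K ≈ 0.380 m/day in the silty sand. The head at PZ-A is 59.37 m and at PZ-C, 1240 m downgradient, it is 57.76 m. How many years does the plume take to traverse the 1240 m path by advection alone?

757

Hydraulic gradient i = (59.37 − 57.76) / 1240 = 1.61 / 1240 = 0.001298.
Darcy flux q = K · i = 0.3800 × 0.001298 = 0.0004934 m/day.
Seepage velocity v = q / n_e = 0.0004934 / 0.11 = 0.004485 m/day.
Travel time t = L / v = 1240 / 0.004485 = 2.765e+05 days = 756.9 years.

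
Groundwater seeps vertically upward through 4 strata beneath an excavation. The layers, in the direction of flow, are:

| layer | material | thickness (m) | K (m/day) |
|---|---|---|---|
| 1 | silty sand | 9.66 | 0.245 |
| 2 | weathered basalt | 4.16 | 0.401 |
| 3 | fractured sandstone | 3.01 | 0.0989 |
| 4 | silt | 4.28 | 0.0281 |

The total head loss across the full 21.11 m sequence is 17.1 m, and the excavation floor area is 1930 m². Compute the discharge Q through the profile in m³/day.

142

Flow is perpendicular to layering, so the layers act in series and the equivalent K is the thickness-weighted harmonic mean.
Total thickness L = 9.66 + 4.16 + 3.01 + 4.28 = 21.11 m.
Σ(b_i/K_i) = 9.66/0.245 + 4.16/0.401 + 3.01/0.0989 + 4.28/0.0281 = 232.6 d.
K_eq = L / Σ(b_i/K_i) = 21.11 / 232.6 = 0.09078 m/day.
Q = K_eq · A · (Δh/L) = 0.09078 × 1930 × (17.1/21.11) = 141.9 m³/day.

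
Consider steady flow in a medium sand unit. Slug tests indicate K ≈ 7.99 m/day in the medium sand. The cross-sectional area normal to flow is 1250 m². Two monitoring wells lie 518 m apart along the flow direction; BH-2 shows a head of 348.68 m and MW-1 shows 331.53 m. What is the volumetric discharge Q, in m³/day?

331

Hydraulic gradient i = (348.68 − 331.53) / 518 = 17.15 / 518 = 0.03311.
Darcy's law: Q = K · A · i = 7.990 × 1250 × 0.03311 = 330.7 m³/day.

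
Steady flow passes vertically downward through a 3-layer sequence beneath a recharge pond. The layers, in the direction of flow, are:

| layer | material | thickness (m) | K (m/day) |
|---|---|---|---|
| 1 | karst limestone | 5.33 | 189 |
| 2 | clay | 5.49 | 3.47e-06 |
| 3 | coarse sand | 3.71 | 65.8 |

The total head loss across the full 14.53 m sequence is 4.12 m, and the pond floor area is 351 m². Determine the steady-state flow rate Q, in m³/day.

Flow is perpendicular to layering, so the layers act in series and the equivalent K is the thickness-weighted harmonic mean.
Total thickness L = 5.33 + 5.49 + 3.71 = 14.53 m.
Σ(b_i/K_i) = 5.33/189 + 5.49/3.47e-06 + 3.71/65.8 = 1.582e+06 d.
K_eq = L / Σ(b_i/K_i) = 14.53 / 1.582e+06 = 9.184e-06 m/day.
Q = K_eq · A · (Δh/L) = 9.184e-06 × 351 × (4.12/14.53) = 0.0009140 m³/day.

0.000914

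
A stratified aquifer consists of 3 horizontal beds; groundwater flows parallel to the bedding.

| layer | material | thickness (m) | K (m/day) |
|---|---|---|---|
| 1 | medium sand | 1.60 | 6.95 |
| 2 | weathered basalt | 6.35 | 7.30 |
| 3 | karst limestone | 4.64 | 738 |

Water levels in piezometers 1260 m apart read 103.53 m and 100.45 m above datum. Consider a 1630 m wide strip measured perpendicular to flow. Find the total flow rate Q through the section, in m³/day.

Flow is parallel to layering, so each bed carries its own Darcy discharge and the transmissivities add.
Σ(K_i·b_i) = 6.95×1.60 + 7.30×6.35 + 738×4.64 = 3482 m²/day.
Hydraulic gradient i = (103.53 − 100.45) / 1260 = 3.08 / 1260 = 0.002444.
Q = Σ(K_i·b_i) · W · i = 3482 × 1630 × 0.002444 = 13873 m³/day.

13900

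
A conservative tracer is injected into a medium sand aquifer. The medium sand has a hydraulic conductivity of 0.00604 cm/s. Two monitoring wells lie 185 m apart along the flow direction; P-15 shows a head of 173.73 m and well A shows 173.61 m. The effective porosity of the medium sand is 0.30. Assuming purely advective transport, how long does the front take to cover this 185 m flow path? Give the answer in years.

Convert K: 0.00604 cm/s × 864 = 5.219 m/day.
Hydraulic gradient i = (173.73 − 173.61) / 185 = 0.12 / 185 = 0.0006486.
Darcy flux q = K · i = 5.219 × 0.0006486 = 0.003385 m/day.
Seepage velocity v = q / n_e = 0.003385 / 0.30 = 0.01128 m/day.
Travel time t = L / v = 185 / 0.01128 = 16396 days = 44.89 years.

44.9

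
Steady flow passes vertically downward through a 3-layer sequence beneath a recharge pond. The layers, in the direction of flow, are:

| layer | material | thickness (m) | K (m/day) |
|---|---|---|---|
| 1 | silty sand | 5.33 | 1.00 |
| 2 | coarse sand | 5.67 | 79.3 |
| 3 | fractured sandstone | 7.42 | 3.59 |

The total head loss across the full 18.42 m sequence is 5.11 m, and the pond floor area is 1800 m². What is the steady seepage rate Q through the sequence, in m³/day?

Flow is perpendicular to layering, so the layers act in series and the equivalent K is the thickness-weighted harmonic mean.
Total thickness L = 5.33 + 5.67 + 7.42 = 18.42 m.
Σ(b_i/K_i) = 5.33/1.00 + 5.67/79.3 + 7.42/3.59 = 7.468 d.
K_eq = L / Σ(b_i/K_i) = 18.42 / 7.468 = 2.466 m/day.
Q = K_eq · A · (Δh/L) = 2.466 × 1800 × (5.11/18.42) = 1232 m³/day.

1230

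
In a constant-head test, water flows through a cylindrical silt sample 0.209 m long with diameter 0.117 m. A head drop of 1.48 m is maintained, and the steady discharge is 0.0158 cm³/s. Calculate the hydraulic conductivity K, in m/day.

0.0179

Cross-sectional area A = π·(d/2)² = π × (0.117/2)² = 0.01075 m².
Convert discharge: 0.0158 cm³/s = 1.580e-08 m³/s.
Darcy's law rearranged: K = Q·L / (A·Δh) = 1.580e-08 × 0.209 / (0.01075 × 1.48) = 2.075e-07 m/s = 0.01793 m/day.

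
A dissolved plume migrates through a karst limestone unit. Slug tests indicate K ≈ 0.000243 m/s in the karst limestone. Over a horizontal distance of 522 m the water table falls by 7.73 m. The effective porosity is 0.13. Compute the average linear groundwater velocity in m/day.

Convert K: 0.000243 m/s × 86400 = 21.00 m/day.
Hydraulic gradient i = Δh / L = 7.73 / 522 = 0.01481.
Darcy flux q = K · i = 21.00 × 0.01481 = 0.3109 m/day.
Seepage velocity v = q / n_e = 0.3109 / 0.13 = 2.392 m/day.

2.39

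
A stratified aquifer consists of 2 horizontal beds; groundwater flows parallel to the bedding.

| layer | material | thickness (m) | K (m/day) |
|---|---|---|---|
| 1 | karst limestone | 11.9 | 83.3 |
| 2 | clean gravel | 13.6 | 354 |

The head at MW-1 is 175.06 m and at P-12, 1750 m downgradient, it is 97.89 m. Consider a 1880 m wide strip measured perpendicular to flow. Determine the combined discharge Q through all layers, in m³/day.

Flow is parallel to layering, so each bed carries its own Darcy discharge and the transmissivities add.
Σ(K_i·b_i) = 83.3×11.9 + 354×13.6 = 5806 m²/day.
Hydraulic gradient i = (175.06 − 97.89) / 1750 = 77.17 / 1750 = 0.04410.
Q = Σ(K_i·b_i) · W · i = 5806 × 1880 × 0.04410 = 4.813e+05 m³/day.

481000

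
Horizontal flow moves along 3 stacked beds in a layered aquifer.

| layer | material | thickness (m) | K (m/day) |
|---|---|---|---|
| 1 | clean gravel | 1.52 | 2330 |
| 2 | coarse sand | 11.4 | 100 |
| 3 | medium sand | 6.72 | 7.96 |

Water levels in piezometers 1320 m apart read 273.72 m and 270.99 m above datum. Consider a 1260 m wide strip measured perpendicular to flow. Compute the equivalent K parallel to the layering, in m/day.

241

Flow is parallel to layering, so each bed carries its own Darcy discharge and the transmissivities add.
Σ(K_i·b_i) = 2330×1.52 + 100×11.4 + 7.96×6.72 = 4735 m²/day.
Total thickness b = 19.64 m, so K_eq = Σ(K_i·b_i)/b = 241.1 m/day.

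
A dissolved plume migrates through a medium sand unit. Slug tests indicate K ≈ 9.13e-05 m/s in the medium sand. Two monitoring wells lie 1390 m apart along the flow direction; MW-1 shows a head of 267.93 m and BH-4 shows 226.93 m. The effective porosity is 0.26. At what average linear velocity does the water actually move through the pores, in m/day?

0.895

Convert K: 9.13e-05 m/s × 86400 = 7.888 m/day.
Hydraulic gradient i = (267.93 − 226.93) / 1390 = 41 / 1390 = 0.02950.
Darcy flux q = K · i = 7.888 × 0.02950 = 0.2327 m/day.
Seepage velocity v = q / n_e = 0.2327 / 0.26 = 0.8949 m/day.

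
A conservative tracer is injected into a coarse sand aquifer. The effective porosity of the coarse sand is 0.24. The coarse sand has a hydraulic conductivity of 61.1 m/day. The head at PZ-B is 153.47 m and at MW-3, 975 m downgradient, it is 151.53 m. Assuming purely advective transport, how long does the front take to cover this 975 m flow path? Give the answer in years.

Hydraulic gradient i = (153.47 − 151.53) / 975 = 1.94 / 975 = 0.001990.
Darcy flux q = K · i = 61.10 × 0.001990 = 0.1216 m/day.
Seepage velocity v = q / n_e = 0.1216 / 0.24 = 0.5066 m/day.
Travel time t = L / v = 975 / 0.5066 = 1925 days = 5.270 years.

5.27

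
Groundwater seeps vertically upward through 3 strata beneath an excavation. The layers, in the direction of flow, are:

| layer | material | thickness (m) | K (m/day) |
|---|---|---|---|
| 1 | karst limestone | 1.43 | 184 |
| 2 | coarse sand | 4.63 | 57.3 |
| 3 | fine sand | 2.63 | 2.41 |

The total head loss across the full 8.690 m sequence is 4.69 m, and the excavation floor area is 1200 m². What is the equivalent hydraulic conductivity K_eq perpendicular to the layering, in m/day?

7.37

Flow is perpendicular to layering, so the layers act in series and the equivalent K is the thickness-weighted harmonic mean.
Total thickness L = 1.43 + 4.63 + 2.63 = 8.690 m.
Σ(b_i/K_i) = 1.43/184 + 4.63/57.3 + 2.63/2.41 = 1.180 d.
K_eq = L / Σ(b_i/K_i) = 8.690 / 1.180 = 7.365 m/day.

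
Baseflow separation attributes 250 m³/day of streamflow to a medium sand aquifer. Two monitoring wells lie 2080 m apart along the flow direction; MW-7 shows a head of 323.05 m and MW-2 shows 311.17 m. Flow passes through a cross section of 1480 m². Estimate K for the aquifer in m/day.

Hydraulic gradient i = (323.05 − 311.17) / 2080 = 11.88 / 2080 = 0.005712.
From Q = K·A·i, K = Q / (A·i) = 250 / (1480 × 0.005712) = 29.58 m/day.

29.6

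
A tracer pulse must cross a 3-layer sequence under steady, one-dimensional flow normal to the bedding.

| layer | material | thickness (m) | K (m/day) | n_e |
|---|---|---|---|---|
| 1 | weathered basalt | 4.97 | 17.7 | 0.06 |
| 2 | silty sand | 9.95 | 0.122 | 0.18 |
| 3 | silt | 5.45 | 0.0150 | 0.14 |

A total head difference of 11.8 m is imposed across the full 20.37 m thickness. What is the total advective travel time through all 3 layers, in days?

108

With flow normal to the layers, continuity requires the same specific discharge q through every layer.
Σ(b_i/K_i) = 4.97/17.7 + 9.95/0.122 + 5.45/0.0150 = 445.2 d.
q = Δh / Σ(b_i/K_i) = 11.8 / 445.2 = 0.02651 m/day.
In each layer the seepage velocity is v_i = q/n_i, so the layer transit time is t_i = b_i·n_i / q:
  layer 1 (weathered basalt): t_1 = 4.97 × 0.06 / 0.02651 = 11.25 d
  layer 2 (silty sand): t_2 = 9.95 × 0.18 / 0.02651 = 67.57 d
  layer 3 (silt): t_3 = 5.45 × 0.14 / 0.02651 = 28.79 d
Total t = Σ t_i = 107.6 days.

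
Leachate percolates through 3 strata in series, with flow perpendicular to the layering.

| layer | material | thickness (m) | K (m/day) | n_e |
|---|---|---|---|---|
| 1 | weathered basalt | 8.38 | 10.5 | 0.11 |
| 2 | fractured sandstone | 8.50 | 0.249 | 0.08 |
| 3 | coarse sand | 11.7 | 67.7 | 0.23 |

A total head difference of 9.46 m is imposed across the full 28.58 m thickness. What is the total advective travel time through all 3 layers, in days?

15.9

With flow normal to the layers, continuity requires the same specific discharge q through every layer.
Σ(b_i/K_i) = 8.38/10.5 + 8.50/0.249 + 11.7/67.7 = 35.11 d.
q = Δh / Σ(b_i/K_i) = 9.46 / 35.11 = 0.2695 m/day.
In each layer the seepage velocity is v_i = q/n_i, so the layer transit time is t_i = b_i·n_i / q:
  layer 1 (weathered basalt): t_1 = 8.38 × 0.11 / 0.2695 = 3.421 d
  layer 2 (fractured sandstone): t_2 = 8.50 × 0.08 / 0.2695 = 2.524 d
  layer 3 (coarse sand): t_3 = 11.7 × 0.23 / 0.2695 = 9.987 d
Total t = Σ t_i = 15.93 days.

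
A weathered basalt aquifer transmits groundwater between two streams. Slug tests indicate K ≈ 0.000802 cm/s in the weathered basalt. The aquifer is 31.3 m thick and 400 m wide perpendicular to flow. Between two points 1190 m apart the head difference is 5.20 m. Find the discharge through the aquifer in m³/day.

37.9

Convert K: 0.000802 cm/s × 864 = 0.6929 m/day.
Cross-sectional area A = 400 × 31.3 = 12520 m².
Hydraulic gradient i = Δh / L = 5.20 / 1190 = 0.004370.
Darcy's law: Q = K · A · i = 0.6929 × 12520 × 0.004370 = 37.91 m³/day.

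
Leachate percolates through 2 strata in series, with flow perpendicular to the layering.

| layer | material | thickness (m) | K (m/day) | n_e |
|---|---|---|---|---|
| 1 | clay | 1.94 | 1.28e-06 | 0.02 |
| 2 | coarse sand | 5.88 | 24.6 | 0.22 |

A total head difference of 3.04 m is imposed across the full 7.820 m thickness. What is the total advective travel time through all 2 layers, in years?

1820

With flow normal to the layers, continuity requires the same specific discharge q through every layer.
Σ(b_i/K_i) = 1.94/1.28e-06 + 5.88/24.6 = 1.516e+06 d.
q = Δh / Σ(b_i/K_i) = 3.04 / 1.516e+06 = 2.006e-06 m/day.
In each layer the seepage velocity is v_i = q/n_i, so the layer transit time is t_i = b_i·n_i / q:
  layer 1 (clay): t_1 = 1.94 × 0.02 / 2.006e-06 = 19344 d
  layer 2 (coarse sand): t_2 = 5.88 × 0.22 / 2.006e-06 = 6.449e+05 d
Total t = Σ t_i = 6.643e+05 days = 1819 years.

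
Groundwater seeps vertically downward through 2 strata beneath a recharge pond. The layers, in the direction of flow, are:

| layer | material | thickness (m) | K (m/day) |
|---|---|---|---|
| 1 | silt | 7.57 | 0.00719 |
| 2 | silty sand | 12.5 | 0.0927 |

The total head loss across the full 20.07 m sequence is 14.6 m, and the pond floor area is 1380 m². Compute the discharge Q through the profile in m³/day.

17.0

Flow is perpendicular to layering, so the layers act in series and the equivalent K is the thickness-weighted harmonic mean.
Total thickness L = 7.57 + 12.5 = 20.07 m.
Σ(b_i/K_i) = 7.57/0.00719 + 12.5/0.0927 = 1188 d.
K_eq = L / Σ(b_i/K_i) = 20.07 / 1188 = 0.01690 m/day.
Q = K_eq · A · (Δh/L) = 0.01690 × 1380 × (14.6/20.07) = 16.96 m³/day.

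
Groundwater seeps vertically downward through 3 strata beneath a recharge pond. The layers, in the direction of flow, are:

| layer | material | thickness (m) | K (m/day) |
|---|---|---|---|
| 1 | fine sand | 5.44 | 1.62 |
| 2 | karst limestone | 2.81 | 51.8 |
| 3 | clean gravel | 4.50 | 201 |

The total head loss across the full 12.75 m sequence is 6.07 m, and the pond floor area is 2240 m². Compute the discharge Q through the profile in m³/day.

Flow is perpendicular to layering, so the layers act in series and the equivalent K is the thickness-weighted harmonic mean.
Total thickness L = 5.44 + 2.81 + 4.50 = 12.75 m.
Σ(b_i/K_i) = 5.44/1.62 + 2.81/51.8 + 4.50/201 = 3.435 d.
K_eq = L / Σ(b_i/K_i) = 12.75 / 3.435 = 3.712 m/day.
Q = K_eq · A · (Δh/L) = 3.712 × 2240 × (6.07/12.75) = 3959 m³/day.

3960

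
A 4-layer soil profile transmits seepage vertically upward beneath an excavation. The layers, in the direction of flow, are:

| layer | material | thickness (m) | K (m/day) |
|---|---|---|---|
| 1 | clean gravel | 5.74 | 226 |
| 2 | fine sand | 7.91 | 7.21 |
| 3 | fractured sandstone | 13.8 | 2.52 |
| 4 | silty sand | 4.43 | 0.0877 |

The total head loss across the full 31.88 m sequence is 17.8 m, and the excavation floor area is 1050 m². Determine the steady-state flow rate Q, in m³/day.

327

Flow is perpendicular to layering, so the layers act in series and the equivalent K is the thickness-weighted harmonic mean.
Total thickness L = 5.74 + 7.91 + 13.8 + 4.43 = 31.88 m.
Σ(b_i/K_i) = 5.74/226 + 7.91/7.21 + 13.8/2.52 + 4.43/0.0877 = 57.11 d.
K_eq = L / Σ(b_i/K_i) = 31.88 / 57.11 = 0.5582 m/day.
Q = K_eq · A · (Δh/L) = 0.5582 × 1050 × (17.8/31.88) = 327.3 m³/day.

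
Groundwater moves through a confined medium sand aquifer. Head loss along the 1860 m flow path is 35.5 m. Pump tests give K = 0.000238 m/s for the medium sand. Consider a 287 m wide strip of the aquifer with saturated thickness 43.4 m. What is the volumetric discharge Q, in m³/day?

Convert K: 0.000238 m/s × 86400 = 20.56 m/day.
Cross-sectional area A = 287 × 43.4 = 12456 m².
Hydraulic gradient i = Δh / L = 35.5 / 1860 = 0.01909.
Darcy's law: Q = K · A · i = 20.56 × 12456 × 0.01909 = 4889 m³/day.

4890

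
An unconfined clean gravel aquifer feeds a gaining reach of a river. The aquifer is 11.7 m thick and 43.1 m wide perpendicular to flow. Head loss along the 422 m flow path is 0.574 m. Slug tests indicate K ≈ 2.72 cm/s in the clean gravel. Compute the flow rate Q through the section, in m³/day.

Convert K: 2.72 cm/s × 864 = 2350 m/day.
Cross-sectional area A = 43.1 × 11.7 = 504.3 m².
Hydraulic gradient i = Δh / L = 0.574 / 422 = 0.001360.
Darcy's law: Q = K · A · i = 2350 × 504.3 × 0.001360 = 1612 m³/day.

1610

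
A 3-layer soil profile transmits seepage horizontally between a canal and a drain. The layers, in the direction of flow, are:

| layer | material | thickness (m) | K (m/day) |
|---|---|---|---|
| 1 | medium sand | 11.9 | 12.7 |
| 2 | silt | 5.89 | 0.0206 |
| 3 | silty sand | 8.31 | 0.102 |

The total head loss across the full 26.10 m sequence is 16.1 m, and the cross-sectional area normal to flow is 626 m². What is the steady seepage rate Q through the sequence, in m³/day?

27.4

Flow is perpendicular to layering, so the layers act in series and the equivalent K is the thickness-weighted harmonic mean.
Total thickness L = 11.9 + 5.89 + 8.31 = 26.10 m.
Σ(b_i/K_i) = 11.9/12.7 + 5.89/0.0206 + 8.31/0.102 = 368.3 d.
K_eq = L / Σ(b_i/K_i) = 26.10 / 368.3 = 0.07086 m/day.
Q = K_eq · A · (Δh/L) = 0.07086 × 626 × (16.1/26.10) = 27.36 m³/day.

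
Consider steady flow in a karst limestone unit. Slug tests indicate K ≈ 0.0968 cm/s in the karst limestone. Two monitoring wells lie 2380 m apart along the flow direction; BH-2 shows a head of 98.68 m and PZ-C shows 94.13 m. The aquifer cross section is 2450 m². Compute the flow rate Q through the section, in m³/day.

Convert K: 0.0968 cm/s × 864 = 83.64 m/day.
Hydraulic gradient i = (98.68 − 94.13) / 2380 = 4.55 / 2380 = 0.001912.
Darcy's law: Q = K · A · i = 83.64 × 2450 × 0.001912 = 391.7 m³/day.

392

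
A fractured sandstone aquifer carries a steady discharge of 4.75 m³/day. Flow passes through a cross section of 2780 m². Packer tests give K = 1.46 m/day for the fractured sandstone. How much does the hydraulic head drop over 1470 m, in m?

From Q = K·A·i, i = Q / (K·A) = 4.75 / (1.460 × 2780) = 0.001170.
Head loss Δh = i · L = 0.001170 × 1470 = 1.720 m.

1.72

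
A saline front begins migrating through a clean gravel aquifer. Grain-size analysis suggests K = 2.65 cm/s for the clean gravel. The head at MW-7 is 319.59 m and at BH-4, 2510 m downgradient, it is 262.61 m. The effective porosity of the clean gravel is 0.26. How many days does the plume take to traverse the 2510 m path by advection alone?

12.6

Convert K: 2.65 cm/s × 864 = 2290 m/day.
Hydraulic gradient i = (319.59 − 262.61) / 2510 = 56.98 / 2510 = 0.02270.
Darcy flux q = K · i = 2290 × 0.02270 = 51.98 m/day.
Seepage velocity v = q / n_e = 51.98 / 0.26 = 199.9 m/day.
Travel time t = L / v = 2510 / 199.9 = 12.56 days.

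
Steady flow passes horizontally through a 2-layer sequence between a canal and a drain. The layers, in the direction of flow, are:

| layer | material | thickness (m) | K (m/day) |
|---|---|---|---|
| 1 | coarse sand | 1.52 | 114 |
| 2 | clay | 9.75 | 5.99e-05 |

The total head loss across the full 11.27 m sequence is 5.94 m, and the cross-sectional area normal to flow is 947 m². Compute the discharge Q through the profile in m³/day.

Flow is perpendicular to layering, so the layers act in series and the equivalent K is the thickness-weighted harmonic mean.
Total thickness L = 1.52 + 9.75 = 11.27 m.
Σ(b_i/K_i) = 1.52/114 + 9.75/5.99e-05 = 1.628e+05 d.
K_eq = L / Σ(b_i/K_i) = 11.27 / 1.628e+05 = 6.924e-05 m/day.
Q = K_eq · A · (Δh/L) = 6.924e-05 × 947 × (5.94/11.27) = 0.03456 m³/day.

0.0346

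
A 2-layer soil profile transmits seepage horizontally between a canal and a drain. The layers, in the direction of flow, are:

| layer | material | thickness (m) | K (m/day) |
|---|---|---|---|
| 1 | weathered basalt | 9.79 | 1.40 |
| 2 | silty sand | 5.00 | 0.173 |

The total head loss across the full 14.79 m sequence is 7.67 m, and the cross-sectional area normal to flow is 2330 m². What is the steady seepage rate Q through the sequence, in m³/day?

498

Flow is perpendicular to layering, so the layers act in series and the equivalent K is the thickness-weighted harmonic mean.
Total thickness L = 9.79 + 5.00 = 14.79 m.
Σ(b_i/K_i) = 9.79/1.40 + 5.00/0.173 = 35.89 d.
K_eq = L / Σ(b_i/K_i) = 14.79 / 35.89 = 0.4120 m/day.
Q = K_eq · A · (Δh/L) = 0.4120 × 2330 × (7.67/14.79) = 497.9 m³/day.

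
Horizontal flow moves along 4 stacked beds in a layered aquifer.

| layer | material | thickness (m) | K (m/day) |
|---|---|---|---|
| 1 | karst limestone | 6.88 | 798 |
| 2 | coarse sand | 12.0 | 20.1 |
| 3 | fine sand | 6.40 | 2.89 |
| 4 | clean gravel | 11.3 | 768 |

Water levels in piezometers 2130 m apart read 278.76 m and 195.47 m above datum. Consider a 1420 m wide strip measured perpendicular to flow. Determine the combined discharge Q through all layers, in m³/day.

801000

Flow is parallel to layering, so each bed carries its own Darcy discharge and the transmissivities add.
Σ(K_i·b_i) = 798×6.88 + 20.1×12.0 + 2.89×6.40 + 768×11.3 = 14428 m²/day.
Hydraulic gradient i = (278.76 − 195.47) / 2130 = 83.29 / 2130 = 0.03910.
Q = Σ(K_i·b_i) · W · i = 14428 × 1420 × 0.03910 = 8.012e+05 m³/day.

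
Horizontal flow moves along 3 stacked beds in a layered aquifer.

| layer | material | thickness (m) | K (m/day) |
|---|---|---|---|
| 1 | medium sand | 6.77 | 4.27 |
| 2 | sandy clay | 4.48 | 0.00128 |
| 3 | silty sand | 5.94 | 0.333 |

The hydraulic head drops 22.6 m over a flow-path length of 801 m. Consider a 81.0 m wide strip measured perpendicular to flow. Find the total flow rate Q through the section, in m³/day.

Flow is parallel to layering, so each bed carries its own Darcy discharge and the transmissivities add.
Σ(K_i·b_i) = 4.27×6.77 + 0.00128×4.48 + 0.333×5.94 = 30.89 m²/day.
Hydraulic gradient i = Δh / L = 22.6 / 801 = 0.02821.
Q = Σ(K_i·b_i) · W · i = 30.89 × 81.0 × 0.02821 = 70.60 m³/day.

70.6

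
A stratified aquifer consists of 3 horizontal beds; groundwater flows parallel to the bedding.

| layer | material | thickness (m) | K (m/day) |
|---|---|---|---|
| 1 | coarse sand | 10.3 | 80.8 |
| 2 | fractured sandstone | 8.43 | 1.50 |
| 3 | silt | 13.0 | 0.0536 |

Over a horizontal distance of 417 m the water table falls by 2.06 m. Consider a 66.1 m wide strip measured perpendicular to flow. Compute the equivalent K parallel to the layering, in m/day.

26.6

Flow is parallel to layering, so each bed carries its own Darcy discharge and the transmissivities add.
Σ(K_i·b_i) = 80.8×10.3 + 1.50×8.43 + 0.0536×13.0 = 845.6 m²/day.
Total thickness b = 31.73 m, so K_eq = Σ(K_i·b_i)/b = 26.65 m/day.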